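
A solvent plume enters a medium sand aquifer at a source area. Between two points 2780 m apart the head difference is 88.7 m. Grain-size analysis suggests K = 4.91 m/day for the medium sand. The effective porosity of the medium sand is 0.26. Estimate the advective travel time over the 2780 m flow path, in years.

Hydraulic gradient i = Δh / L = 88.7 / 2780 = 0.03191.
Darcy flux q = K · i = 4.910 × 0.03191 = 0.1567 m/day.
Seepage velocity v = q / n_e = 0.1567 / 0.26 = 0.6025 m/day.
Travel time t = L / v = 2780 / 0.6025 = 4614 days = 12.63 years.

12.6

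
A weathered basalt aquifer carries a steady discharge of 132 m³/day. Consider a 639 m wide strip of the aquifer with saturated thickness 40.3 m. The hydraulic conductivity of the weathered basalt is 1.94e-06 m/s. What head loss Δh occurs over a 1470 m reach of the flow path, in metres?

45.0

Convert K: 1.94e-06 m/s × 86400 = 0.1676 m/day.
Cross-sectional area A = 639 × 40.3 = 25752 m².
From Q = K·A·i, i = Q / (K·A) = 132 / (0.1676 × 25752) = 0.03058.
Head loss Δh = i · L = 0.03058 × 1470 = 44.95 m.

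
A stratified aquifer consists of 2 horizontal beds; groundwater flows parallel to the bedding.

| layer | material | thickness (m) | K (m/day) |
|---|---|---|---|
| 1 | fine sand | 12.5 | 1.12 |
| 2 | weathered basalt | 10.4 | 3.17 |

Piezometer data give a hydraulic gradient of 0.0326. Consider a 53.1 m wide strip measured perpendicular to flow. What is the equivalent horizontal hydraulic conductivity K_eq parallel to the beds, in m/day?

2.05

Flow is parallel to layering, so each bed carries its own Darcy discharge and the transmissivities add.
Σ(K_i·b_i) = 1.12×12.5 + 3.17×10.4 = 46.97 m²/day.
Total thickness b = 22.90 m, so K_eq = Σ(K_i·b_i)/b = 2.051 m/day.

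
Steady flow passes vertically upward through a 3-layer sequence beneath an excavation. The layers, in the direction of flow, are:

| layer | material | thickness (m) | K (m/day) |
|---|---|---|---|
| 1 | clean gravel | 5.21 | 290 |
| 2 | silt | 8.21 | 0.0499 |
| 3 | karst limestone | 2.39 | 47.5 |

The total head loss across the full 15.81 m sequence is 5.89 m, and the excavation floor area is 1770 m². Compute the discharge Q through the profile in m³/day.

Flow is perpendicular to layering, so the layers act in series and the equivalent K is the thickness-weighted harmonic mean.
Total thickness L = 5.21 + 8.21 + 2.39 = 15.81 m.
Σ(b_i/K_i) = 5.21/290 + 8.21/0.0499 + 2.39/47.5 = 164.6 d.
K_eq = L / Σ(b_i/K_i) = 15.81 / 164.6 = 0.09605 m/day.
Q = K_eq · A · (Δh/L) = 0.09605 × 1770 × (5.89/15.81) = 63.34 m³/day.

63.3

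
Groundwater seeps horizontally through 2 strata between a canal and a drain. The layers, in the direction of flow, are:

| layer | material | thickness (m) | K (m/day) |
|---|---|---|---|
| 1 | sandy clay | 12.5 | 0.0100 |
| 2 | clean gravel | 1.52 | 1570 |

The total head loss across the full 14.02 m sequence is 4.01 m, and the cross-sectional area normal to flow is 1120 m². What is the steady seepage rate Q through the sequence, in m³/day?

Flow is perpendicular to layering, so the layers act in series and the equivalent K is the thickness-weighted harmonic mean.
Total thickness L = 12.5 + 1.52 = 14.02 m.
Σ(b_i/K_i) = 12.5/0.0100 + 1.52/1570 = 1250 d.
K_eq = L / Σ(b_i/K_i) = 14.02 / 1250 = 0.01122 m/day.
Q = K_eq · A · (Δh/L) = 0.01122 × 1120 × (4.01/14.02) = 3.593 m³/day.

3.59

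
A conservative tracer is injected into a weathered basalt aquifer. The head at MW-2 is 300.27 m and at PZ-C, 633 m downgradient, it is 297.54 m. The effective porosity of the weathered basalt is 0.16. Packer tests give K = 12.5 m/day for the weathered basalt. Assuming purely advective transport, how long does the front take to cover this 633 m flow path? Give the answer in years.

5.14

Hydraulic gradient i = (300.27 − 297.54) / 633 = 2.73 / 633 = 0.004313.
Darcy flux q = K · i = 12.50 × 0.004313 = 0.05391 m/day.
Seepage velocity v = q / n_e = 0.05391 / 0.16 = 0.3369 m/day.
Travel time t = L / v = 633 / 0.3369 = 1879 days = 5.144 years.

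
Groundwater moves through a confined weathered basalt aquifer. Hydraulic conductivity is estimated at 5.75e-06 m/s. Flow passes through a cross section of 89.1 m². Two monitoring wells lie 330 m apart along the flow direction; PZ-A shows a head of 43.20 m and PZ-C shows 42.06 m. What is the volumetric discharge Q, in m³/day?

0.153

Convert K: 5.75e-06 m/s × 86400 = 0.4968 m/day.
Hydraulic gradient i = (43.20 − 42.06) / 330 = 1.14 / 330 = 0.003455.
Darcy's law: Q = K · A · i = 0.4968 × 89.10 × 0.003455 = 0.1529 m³/day.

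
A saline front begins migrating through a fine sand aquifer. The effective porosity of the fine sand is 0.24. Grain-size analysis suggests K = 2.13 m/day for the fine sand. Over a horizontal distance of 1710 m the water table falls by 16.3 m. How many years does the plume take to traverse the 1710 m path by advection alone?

Hydraulic gradient i = Δh / L = 16.3 / 1710 = 0.009532.
Darcy flux q = K · i = 2.130 × 0.009532 = 0.02030 m/day.
Seepage velocity v = q / n_e = 0.02030 / 0.24 = 0.08460 m/day.
Travel time t = L / v = 1710 / 0.08460 = 20213 days = 55.34 years.

55.3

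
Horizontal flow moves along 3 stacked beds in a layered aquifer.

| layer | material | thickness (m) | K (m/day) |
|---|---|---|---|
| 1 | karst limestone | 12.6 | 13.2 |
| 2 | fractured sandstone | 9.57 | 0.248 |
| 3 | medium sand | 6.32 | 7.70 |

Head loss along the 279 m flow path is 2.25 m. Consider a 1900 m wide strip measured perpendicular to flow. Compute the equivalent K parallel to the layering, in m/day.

Flow is parallel to layering, so each bed carries its own Darcy discharge and the transmissivities add.
Σ(K_i·b_i) = 13.2×12.6 + 0.248×9.57 + 7.70×6.32 = 217.4 m²/day.
Total thickness b = 28.49 m, so K_eq = Σ(K_i·b_i)/b = 7.629 m/day.

7.63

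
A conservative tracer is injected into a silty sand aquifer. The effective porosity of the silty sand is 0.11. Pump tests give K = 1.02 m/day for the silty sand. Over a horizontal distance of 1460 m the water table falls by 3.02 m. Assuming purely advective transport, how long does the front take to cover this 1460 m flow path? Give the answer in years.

Hydraulic gradient i = Δh / L = 3.02 / 1460 = 0.002068.
Darcy flux q = K · i = 1.020 × 0.002068 = 0.002110 m/day.
Seepage velocity v = q / n_e = 0.002110 / 0.11 = 0.01918 m/day.
Travel time t = L / v = 1460 / 0.01918 = 76119 days = 208.4 years.

208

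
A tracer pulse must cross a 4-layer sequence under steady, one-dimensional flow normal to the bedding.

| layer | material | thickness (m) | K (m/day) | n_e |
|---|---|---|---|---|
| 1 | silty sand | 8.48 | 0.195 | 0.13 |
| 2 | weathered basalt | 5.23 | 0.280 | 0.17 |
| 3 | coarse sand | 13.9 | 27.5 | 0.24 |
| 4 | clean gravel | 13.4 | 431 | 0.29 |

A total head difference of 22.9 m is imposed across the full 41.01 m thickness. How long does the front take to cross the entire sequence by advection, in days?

With flow normal to the layers, continuity requires the same specific discharge q through every layer.
Σ(b_i/K_i) = 8.48/0.195 + 5.23/0.280 + 13.9/27.5 + 13.4/431 = 62.70 d.
q = Δh / Σ(b_i/K_i) = 22.9 / 62.70 = 0.3652 m/day.
In each layer the seepage velocity is v_i = q/n_i, so the layer transit time is t_i = b_i·n_i / q:
  layer 1 (silty sand): t_1 = 8.48 × 0.13 / 0.3652 = 3.018 d
  layer 2 (weathered basalt): t_2 = 5.23 × 0.17 / 0.3652 = 2.434 d
  layer 3 (coarse sand): t_3 = 13.9 × 0.24 / 0.3652 = 9.134 d
  layer 4 (clean gravel): t_4 = 13.4 × 0.29 / 0.3652 = 10.64 d
Total t = Σ t_i = 25.23 days.

25.2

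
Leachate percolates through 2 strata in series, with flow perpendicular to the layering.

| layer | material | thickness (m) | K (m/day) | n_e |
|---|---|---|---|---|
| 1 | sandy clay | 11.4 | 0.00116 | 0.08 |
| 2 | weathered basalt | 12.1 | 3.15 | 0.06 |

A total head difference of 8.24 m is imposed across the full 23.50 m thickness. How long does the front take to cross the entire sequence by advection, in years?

5.35

With flow normal to the layers, continuity requires the same specific discharge q through every layer.
Σ(b_i/K_i) = 11.4/0.00116 + 12.1/3.15 = 9831 d.
q = Δh / Σ(b_i/K_i) = 8.24 / 9831 = 0.0008381 m/day.
In each layer the seepage velocity is v_i = q/n_i, so the layer transit time is t_i = b_i·n_i / q:
  layer 1 (sandy clay): t_1 = 11.4 × 0.08 / 0.0008381 = 1088 d
  layer 2 (weathered basalt): t_2 = 12.1 × 0.06 / 0.0008381 = 866.2 d
Total t = Σ t_i = 1954 days = 5.351 years.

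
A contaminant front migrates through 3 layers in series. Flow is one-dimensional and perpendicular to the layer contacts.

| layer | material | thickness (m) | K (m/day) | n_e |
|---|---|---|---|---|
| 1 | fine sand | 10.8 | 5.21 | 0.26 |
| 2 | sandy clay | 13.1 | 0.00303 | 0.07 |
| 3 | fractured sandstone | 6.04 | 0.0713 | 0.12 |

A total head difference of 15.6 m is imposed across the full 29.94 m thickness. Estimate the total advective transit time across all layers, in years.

With flow normal to the layers, continuity requires the same specific discharge q through every layer.
Σ(b_i/K_i) = 10.8/5.21 + 13.1/0.00303 + 6.04/0.0713 = 4410 d.
q = Δh / Σ(b_i/K_i) = 15.6 / 4410 = 0.003537 m/day.
In each layer the seepage velocity is v_i = q/n_i, so the layer transit time is t_i = b_i·n_i / q:
  layer 1 (fine sand): t_1 = 10.8 × 0.26 / 0.003537 = 793.8 d
  layer 2 (sandy clay): t_2 = 13.1 × 0.07 / 0.003537 = 259.2 d
  layer 3 (fractured sandstone): t_3 = 6.04 × 0.12 / 0.003537 = 204.9 d
Total t = Σ t_i = 1258 days = 3.444 years.

3.44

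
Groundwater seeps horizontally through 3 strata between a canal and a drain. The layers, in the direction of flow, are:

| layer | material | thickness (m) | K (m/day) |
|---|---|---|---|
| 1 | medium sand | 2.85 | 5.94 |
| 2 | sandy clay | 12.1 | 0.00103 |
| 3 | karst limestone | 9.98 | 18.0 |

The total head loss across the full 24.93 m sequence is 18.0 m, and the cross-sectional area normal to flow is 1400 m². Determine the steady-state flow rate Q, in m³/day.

2.14

Flow is perpendicular to layering, so the layers act in series and the equivalent K is the thickness-weighted harmonic mean.
Total thickness L = 2.85 + 12.1 + 9.98 = 24.93 m.
Σ(b_i/K_i) = 2.85/5.94 + 12.1/0.00103 + 9.98/18.0 = 11749 d.
K_eq = L / Σ(b_i/K_i) = 24.93 / 11749 = 0.002122 m/day.
Q = K_eq · A · (Δh/L) = 0.002122 × 1400 × (18.0/24.93) = 2.145 m³/day.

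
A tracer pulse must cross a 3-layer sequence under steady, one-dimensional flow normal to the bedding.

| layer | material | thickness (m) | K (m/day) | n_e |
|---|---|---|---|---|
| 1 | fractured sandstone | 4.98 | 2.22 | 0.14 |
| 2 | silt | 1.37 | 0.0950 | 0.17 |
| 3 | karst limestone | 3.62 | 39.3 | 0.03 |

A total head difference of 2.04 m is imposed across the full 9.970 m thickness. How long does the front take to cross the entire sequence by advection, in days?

8.53

With flow normal to the layers, continuity requires the same specific discharge q through every layer.
Σ(b_i/K_i) = 4.98/2.22 + 1.37/0.0950 + 3.62/39.3 = 16.76 d.
q = Δh / Σ(b_i/K_i) = 2.04 / 16.76 = 0.1217 m/day.
In each layer the seepage velocity is v_i = q/n_i, so the layer transit time is t_i = b_i·n_i / q:
  layer 1 (fractured sandstone): t_1 = 4.98 × 0.14 / 0.1217 = 5.727 d
  layer 2 (silt): t_2 = 1.37 × 0.17 / 0.1217 = 1.913 d
  layer 3 (karst limestone): t_3 = 3.62 × 0.03 / 0.1217 = 0.8920 d
Total t = Σ t_i = 8.532 days.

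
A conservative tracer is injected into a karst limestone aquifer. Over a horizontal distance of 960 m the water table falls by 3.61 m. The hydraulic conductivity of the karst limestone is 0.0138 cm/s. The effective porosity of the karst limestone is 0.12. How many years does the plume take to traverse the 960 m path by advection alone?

Convert K: 0.0138 cm/s × 864 = 11.92 m/day.
Hydraulic gradient i = Δh / L = 3.61 / 960 = 0.003760.
Darcy flux q = K · i = 11.92 × 0.003760 = 0.04484 m/day.
Seepage velocity v = q / n_e = 0.04484 / 0.12 = 0.3736 m/day.
Travel time t = L / v = 960 / 0.3736 = 2569 days = 7.035 years.

7.03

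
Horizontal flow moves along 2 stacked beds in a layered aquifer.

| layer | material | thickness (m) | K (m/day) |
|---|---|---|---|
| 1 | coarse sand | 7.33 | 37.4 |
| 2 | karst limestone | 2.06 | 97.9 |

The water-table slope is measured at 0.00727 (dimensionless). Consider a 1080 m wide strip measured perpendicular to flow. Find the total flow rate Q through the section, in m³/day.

3740

Flow is parallel to layering, so each bed carries its own Darcy discharge and the transmissivities add.
Σ(K_i·b_i) = 37.4×7.33 + 97.9×2.06 = 475.8 m²/day.
Hydraulic gradient i = 0.00727.
Q = Σ(K_i·b_i) · W · i = 475.8 × 1080 × 0.007270 = 3736 m³/day.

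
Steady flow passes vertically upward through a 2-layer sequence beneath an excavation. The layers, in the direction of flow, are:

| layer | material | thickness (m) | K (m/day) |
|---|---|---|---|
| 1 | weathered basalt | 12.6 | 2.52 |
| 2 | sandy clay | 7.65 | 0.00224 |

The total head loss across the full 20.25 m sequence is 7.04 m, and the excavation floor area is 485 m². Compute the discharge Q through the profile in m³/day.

0.998

Flow is perpendicular to layering, so the layers act in series and the equivalent K is the thickness-weighted harmonic mean.
Total thickness L = 12.6 + 7.65 = 20.25 m.
Σ(b_i/K_i) = 12.6/2.52 + 7.65/0.00224 = 3420 d.
K_eq = L / Σ(b_i/K_i) = 20.25 / 3420 = 0.005921 m/day.
Q = K_eq · A · (Δh/L) = 0.005921 × 485 × (7.04/20.25) = 0.9983 m³/day.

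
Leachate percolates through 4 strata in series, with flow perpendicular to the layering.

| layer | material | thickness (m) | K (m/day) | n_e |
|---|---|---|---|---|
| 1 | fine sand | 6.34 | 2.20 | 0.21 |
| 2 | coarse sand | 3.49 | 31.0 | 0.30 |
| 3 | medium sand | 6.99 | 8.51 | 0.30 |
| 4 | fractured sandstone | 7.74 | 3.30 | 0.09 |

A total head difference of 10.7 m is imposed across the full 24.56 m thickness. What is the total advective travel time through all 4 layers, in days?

2.98

With flow normal to the layers, continuity requires the same specific discharge q through every layer.
Σ(b_i/K_i) = 6.34/2.20 + 3.49/31.0 + 6.99/8.51 + 7.74/3.30 = 6.161 d.
q = Δh / Σ(b_i/K_i) = 10.7 / 6.161 = 1.737 m/day.
In each layer the seepage velocity is v_i = q/n_i, so the layer transit time is t_i = b_i·n_i / q:
  layer 1 (fine sand): t_1 = 6.34 × 0.21 / 1.737 = 0.7666 d
  layer 2 (coarse sand): t_2 = 3.49 × 0.30 / 1.737 = 0.6029 d
  layer 3 (medium sand): t_3 = 6.99 × 0.30 / 1.737 = 1.207 d
  layer 4 (fractured sandstone): t_4 = 7.74 × 0.09 / 1.737 = 0.4011 d
Total t = Σ t_i = 2.978 days.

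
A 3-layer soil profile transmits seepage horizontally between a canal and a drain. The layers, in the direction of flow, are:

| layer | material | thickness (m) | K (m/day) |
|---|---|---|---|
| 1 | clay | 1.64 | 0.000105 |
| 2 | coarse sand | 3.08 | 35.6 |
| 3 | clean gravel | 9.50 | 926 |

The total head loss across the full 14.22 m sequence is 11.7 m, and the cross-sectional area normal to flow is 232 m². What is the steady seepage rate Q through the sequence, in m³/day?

Flow is perpendicular to layering, so the layers act in series and the equivalent K is the thickness-weighted harmonic mean.
Total thickness L = 1.64 + 3.08 + 9.50 = 14.22 m.
Σ(b_i/K_i) = 1.64/0.000105 + 3.08/35.6 + 9.50/926 = 15619 d.
K_eq = L / Σ(b_i/K_i) = 14.22 / 15619 = 0.0009104 m/day.
Q = K_eq · A · (Δh/L) = 0.0009104 × 232 × (11.7/14.22) = 0.1738 m³/day.

0.174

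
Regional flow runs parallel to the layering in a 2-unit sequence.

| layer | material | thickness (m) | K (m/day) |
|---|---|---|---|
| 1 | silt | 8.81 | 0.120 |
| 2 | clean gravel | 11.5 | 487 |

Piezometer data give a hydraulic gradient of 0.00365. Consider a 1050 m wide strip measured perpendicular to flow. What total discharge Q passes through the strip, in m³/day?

Flow is parallel to layering, so each bed carries its own Darcy discharge and the transmissivities add.
Σ(K_i·b_i) = 0.120×8.81 + 487×11.5 = 5602 m²/day.
Hydraulic gradient i = 0.00365.
Q = Σ(K_i·b_i) · W · i = 5602 × 1050 × 0.003650 = 21468 m³/day.

21500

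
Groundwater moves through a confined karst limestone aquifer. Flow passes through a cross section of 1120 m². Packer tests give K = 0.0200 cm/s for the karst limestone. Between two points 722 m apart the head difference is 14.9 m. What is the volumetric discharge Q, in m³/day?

399

Convert K: 0.0200 cm/s × 864 = 17.28 m/day.
Hydraulic gradient i = Δh / L = 14.9 / 722 = 0.02064.
Darcy's law: Q = K · A · i = 17.28 × 1120 × 0.02064 = 399.4 m³/day.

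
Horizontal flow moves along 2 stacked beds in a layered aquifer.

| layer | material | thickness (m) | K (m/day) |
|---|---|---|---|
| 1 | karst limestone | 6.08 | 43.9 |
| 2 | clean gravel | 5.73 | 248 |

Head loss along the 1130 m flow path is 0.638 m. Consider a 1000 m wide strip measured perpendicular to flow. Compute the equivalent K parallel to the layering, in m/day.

Flow is parallel to layering, so each bed carries its own Darcy discharge and the transmissivities add.
Σ(K_i·b_i) = 43.9×6.08 + 248×5.73 = 1688 m²/day.
Total thickness b = 11.81 m, so K_eq = Σ(K_i·b_i)/b = 142.9 m/day.

143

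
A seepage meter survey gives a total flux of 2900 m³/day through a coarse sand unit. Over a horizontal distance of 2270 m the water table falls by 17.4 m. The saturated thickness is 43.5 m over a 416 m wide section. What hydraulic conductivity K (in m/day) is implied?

Cross-sectional area A = 416 × 43.5 = 18096 m².
Hydraulic gradient i = Δh / L = 17.4 / 2270 = 0.007665.
From Q = K·A·i, K = Q / (A·i) = 2900 / (18096 × 0.007665) = 20.91 m/day.

20.9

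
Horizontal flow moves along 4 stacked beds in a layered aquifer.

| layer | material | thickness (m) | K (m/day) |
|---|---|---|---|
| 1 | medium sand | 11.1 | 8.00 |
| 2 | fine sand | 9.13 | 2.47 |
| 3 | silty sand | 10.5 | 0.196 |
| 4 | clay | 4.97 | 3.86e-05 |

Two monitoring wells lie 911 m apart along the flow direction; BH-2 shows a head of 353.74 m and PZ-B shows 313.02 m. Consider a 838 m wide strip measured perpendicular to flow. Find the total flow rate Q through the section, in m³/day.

Flow is parallel to layering, so each bed carries its own Darcy discharge and the transmissivities add.
Σ(K_i·b_i) = 8.00×11.1 + 2.47×9.13 + 0.196×10.5 + 3.86e-05×4.97 = 113.4 m²/day.
Hydraulic gradient i = (353.74 − 313.02) / 911 = 40.72 / 911 = 0.04470.
Q = Σ(K_i·b_i) · W · i = 113.4 × 838 × 0.04470 = 4248 m³/day.

4250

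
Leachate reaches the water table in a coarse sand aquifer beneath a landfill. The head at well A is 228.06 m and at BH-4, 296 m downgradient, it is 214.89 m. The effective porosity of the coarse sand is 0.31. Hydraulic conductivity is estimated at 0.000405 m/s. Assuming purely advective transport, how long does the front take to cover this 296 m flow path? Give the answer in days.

58.9

Convert K: 0.000405 m/s × 86400 = 34.99 m/day.
Hydraulic gradient i = (228.06 − 214.89) / 296 = 13.17 / 296 = 0.04449.
Darcy flux q = K · i = 34.99 × 0.04449 = 1.557 m/day.
Seepage velocity v = q / n_e = 1.557 / 0.31 = 5.022 m/day.
Travel time t = L / v = 296 / 5.022 = 58.94 days.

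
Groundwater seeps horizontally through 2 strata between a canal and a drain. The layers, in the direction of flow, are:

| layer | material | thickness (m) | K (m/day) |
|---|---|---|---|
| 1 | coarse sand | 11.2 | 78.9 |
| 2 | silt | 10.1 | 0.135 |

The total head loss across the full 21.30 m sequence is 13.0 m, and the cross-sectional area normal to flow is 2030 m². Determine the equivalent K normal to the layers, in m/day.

0.284

Flow is perpendicular to layering, so the layers act in series and the equivalent K is the thickness-weighted harmonic mean.
Total thickness L = 11.2 + 10.1 = 21.30 m.
Σ(b_i/K_i) = 11.2/78.9 + 10.1/0.135 = 74.96 d.
K_eq = L / Σ(b_i/K_i) = 21.30 / 74.96 = 0.2842 m/day.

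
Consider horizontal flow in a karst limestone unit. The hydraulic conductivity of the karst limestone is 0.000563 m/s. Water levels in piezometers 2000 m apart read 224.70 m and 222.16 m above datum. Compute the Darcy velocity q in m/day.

0.0618

Convert K: 0.000563 m/s × 86400 = 48.64 m/day.
Hydraulic gradient i = (224.70 − 222.16) / 2000 = 2.54 / 2000 = 0.001270.
Specific discharge q = K · i = 48.64 × 0.001270 = 0.06178 m/day.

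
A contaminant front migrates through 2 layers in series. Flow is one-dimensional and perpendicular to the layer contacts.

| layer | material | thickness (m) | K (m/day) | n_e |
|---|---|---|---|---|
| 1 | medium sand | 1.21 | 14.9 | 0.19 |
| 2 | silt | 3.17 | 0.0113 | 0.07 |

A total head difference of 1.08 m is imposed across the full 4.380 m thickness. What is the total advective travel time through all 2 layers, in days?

117

With flow normal to the layers, continuity requires the same specific discharge q through every layer.
Σ(b_i/K_i) = 1.21/14.9 + 3.17/0.0113 = 280.6 d.
q = Δh / Σ(b_i/K_i) = 1.08 / 280.6 = 0.003849 m/day.
In each layer the seepage velocity is v_i = q/n_i, so the layer transit time is t_i = b_i·n_i / q:
  layer 1 (medium sand): t_1 = 1.21 × 0.19 / 0.003849 = 59.73 d
  layer 2 (silt): t_2 = 3.17 × 0.07 / 0.003849 = 57.66 d
Total t = Σ t_i = 117.4 days.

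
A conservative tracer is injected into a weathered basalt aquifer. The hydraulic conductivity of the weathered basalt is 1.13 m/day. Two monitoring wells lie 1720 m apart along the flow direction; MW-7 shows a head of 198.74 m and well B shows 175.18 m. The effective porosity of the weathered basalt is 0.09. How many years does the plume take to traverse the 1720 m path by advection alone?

27.4

Hydraulic gradient i = (198.74 − 175.18) / 1720 = 23.56 / 1720 = 0.01370.
Darcy flux q = K · i = 1.130 × 0.01370 = 0.01548 m/day.
Seepage velocity v = q / n_e = 0.01548 / 0.09 = 0.1720 m/day.
Travel time t = L / v = 1720 / 0.1720 = 10001 days = 27.38 years.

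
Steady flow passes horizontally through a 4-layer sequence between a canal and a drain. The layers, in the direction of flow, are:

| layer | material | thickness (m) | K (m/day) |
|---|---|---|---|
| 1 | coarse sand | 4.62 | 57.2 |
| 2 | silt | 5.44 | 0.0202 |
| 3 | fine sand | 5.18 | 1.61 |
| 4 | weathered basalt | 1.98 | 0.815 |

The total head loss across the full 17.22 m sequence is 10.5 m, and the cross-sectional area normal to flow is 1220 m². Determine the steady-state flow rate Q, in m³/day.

46.6

Flow is perpendicular to layering, so the layers act in series and the equivalent K is the thickness-weighted harmonic mean.
Total thickness L = 4.62 + 5.44 + 5.18 + 1.98 = 17.22 m.
Σ(b_i/K_i) = 4.62/57.2 + 5.44/0.0202 + 5.18/1.61 + 1.98/0.815 = 275.0 d.
K_eq = L / Σ(b_i/K_i) = 17.22 / 275.0 = 0.06261 m/day.
Q = K_eq · A · (Δh/L) = 0.06261 × 1220 × (10.5/17.22) = 46.58 m³/day.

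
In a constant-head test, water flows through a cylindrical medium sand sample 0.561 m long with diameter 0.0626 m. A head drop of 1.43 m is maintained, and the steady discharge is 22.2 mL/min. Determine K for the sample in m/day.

Cross-sectional area A = π·(d/2)² = π × (0.0626/2)² = 0.003078 m².
Convert discharge: 22.2 mL/min = 3.700e-07 m³/s.
Darcy's law rearranged: K = Q·L / (A·Δh) = 3.700e-07 × 0.561 / (0.003078 × 1.43) = 4.716e-05 m/s = 4.075 m/day.

4.07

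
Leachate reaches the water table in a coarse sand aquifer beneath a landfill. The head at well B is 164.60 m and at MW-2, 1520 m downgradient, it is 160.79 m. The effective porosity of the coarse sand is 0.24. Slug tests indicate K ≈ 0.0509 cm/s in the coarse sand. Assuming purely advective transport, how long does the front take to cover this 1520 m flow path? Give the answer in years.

9.06

Convert K: 0.0509 cm/s × 864 = 43.98 m/day.
Hydraulic gradient i = (164.60 − 160.79) / 1520 = 3.81 / 1520 = 0.002507.
Darcy flux q = K · i = 43.98 × 0.002507 = 0.1102 m/day.
Seepage velocity v = q / n_e = 0.1102 / 0.24 = 0.4593 m/day.
Travel time t = L / v = 1520 / 0.4593 = 3309 days = 9.060 years.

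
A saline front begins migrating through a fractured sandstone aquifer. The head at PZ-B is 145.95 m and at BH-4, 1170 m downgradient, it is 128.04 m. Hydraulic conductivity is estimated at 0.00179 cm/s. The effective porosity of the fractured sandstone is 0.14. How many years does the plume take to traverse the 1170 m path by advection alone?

18.9

Convert K: 0.00179 cm/s × 864 = 1.547 m/day.
Hydraulic gradient i = (145.95 − 128.04) / 1170 = 17.91 / 1170 = 0.01531.
Darcy flux q = K · i = 1.547 × 0.01531 = 0.02367 m/day.
Seepage velocity v = q / n_e = 0.02367 / 0.14 = 0.1691 m/day.
Travel time t = L / v = 1170 / 0.1691 = 6919 days = 18.94 years.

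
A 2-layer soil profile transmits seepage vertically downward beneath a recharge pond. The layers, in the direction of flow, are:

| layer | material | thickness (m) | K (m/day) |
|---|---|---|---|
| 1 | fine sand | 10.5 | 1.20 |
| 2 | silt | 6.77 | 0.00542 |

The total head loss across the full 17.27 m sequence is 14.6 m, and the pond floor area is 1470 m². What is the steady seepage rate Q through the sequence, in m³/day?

Flow is perpendicular to layering, so the layers act in series and the equivalent K is the thickness-weighted harmonic mean.
Total thickness L = 10.5 + 6.77 = 17.27 m.
Σ(b_i/K_i) = 10.5/1.20 + 6.77/0.00542 = 1258 d.
K_eq = L / Σ(b_i/K_i) = 17.27 / 1258 = 0.01373 m/day.
Q = K_eq · A · (Δh/L) = 0.01373 × 1470 × (14.6/17.27) = 17.06 m³/day.

17.1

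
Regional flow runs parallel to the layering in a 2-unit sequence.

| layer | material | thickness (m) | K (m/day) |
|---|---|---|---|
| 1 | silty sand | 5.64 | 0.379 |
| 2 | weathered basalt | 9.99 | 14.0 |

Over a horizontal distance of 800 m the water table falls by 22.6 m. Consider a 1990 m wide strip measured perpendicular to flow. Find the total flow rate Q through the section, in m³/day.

Flow is parallel to layering, so each bed carries its own Darcy discharge and the transmissivities add.
Σ(K_i·b_i) = 0.379×5.64 + 14.0×9.99 = 142.0 m²/day.
Hydraulic gradient i = Δh / L = 22.6 / 800 = 0.02825.
Q = Σ(K_i·b_i) · W · i = 142.0 × 1990 × 0.02825 = 7983 m³/day.

7980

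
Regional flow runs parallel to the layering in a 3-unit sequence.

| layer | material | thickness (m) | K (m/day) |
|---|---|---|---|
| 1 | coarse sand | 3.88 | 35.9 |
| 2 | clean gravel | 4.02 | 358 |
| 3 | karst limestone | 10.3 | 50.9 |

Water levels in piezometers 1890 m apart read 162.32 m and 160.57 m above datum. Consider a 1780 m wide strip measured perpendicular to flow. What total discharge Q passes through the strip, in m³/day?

3470

Flow is parallel to layering, so each bed carries its own Darcy discharge and the transmissivities add.
Σ(K_i·b_i) = 35.9×3.88 + 358×4.02 + 50.9×10.3 = 2103 m²/day.
Hydraulic gradient i = (162.32 − 160.57) / 1890 = 1.75 / 1890 = 0.0009259.
Q = Σ(K_i·b_i) · W · i = 2103 × 1780 × 0.0009259 = 3466 m³/day.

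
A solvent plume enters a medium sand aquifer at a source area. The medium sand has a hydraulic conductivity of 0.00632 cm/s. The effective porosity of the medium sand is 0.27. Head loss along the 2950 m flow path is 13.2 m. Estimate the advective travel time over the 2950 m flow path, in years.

89.3

Convert K: 0.00632 cm/s × 864 = 5.460 m/day.
Hydraulic gradient i = Δh / L = 13.2 / 2950 = 0.004475.
Darcy flux q = K · i = 5.460 × 0.004475 = 0.02443 m/day.
Seepage velocity v = q / n_e = 0.02443 / 0.27 = 0.09049 m/day.
Travel time t = L / v = 2950 / 0.09049 = 32599 days = 89.25 years.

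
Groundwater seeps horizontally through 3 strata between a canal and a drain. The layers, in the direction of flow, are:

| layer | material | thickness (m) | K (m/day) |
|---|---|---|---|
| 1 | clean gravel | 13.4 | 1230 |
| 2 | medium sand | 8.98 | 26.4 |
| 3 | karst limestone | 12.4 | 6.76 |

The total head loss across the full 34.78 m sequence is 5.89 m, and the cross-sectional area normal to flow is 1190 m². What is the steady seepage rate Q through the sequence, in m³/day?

Flow is perpendicular to layering, so the layers act in series and the equivalent K is the thickness-weighted harmonic mean.
Total thickness L = 13.4 + 8.98 + 12.4 = 34.78 m.
Σ(b_i/K_i) = 13.4/1230 + 8.98/26.4 + 12.4/6.76 = 2.185 d.
K_eq = L / Σ(b_i/K_i) = 34.78 / 2.185 = 15.91 m/day.
Q = K_eq · A · (Δh/L) = 15.91 × 1190 × (5.89/34.78) = 3207 m³/day.

3210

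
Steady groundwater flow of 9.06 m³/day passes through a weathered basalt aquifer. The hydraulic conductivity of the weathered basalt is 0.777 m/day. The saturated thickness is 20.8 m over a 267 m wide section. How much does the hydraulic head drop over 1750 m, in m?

Cross-sectional area A = 267 × 20.8 = 5554 m².
From Q = K·A·i, i = Q / (K·A) = 9.06 / (0.7770 × 5554) = 0.002100.
Head loss Δh = i · L = 0.002100 × 1750 = 3.674 m.

3.67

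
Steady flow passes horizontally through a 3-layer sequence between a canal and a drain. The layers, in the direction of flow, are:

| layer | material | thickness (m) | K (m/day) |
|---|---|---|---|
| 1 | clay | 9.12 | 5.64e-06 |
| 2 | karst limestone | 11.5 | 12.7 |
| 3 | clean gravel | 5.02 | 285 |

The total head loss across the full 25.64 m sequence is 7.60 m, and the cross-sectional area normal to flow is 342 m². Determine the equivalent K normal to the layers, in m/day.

Flow is perpendicular to layering, so the layers act in series and the equivalent K is the thickness-weighted harmonic mean.
Total thickness L = 9.12 + 11.5 + 5.02 = 25.64 m.
Σ(b_i/K_i) = 9.12/5.64e-06 + 11.5/12.7 + 5.02/285 = 1.617e+06 d.
K_eq = L / Σ(b_i/K_i) = 25.64 / 1.617e+06 = 1.586e-05 m/day.

1.59e-05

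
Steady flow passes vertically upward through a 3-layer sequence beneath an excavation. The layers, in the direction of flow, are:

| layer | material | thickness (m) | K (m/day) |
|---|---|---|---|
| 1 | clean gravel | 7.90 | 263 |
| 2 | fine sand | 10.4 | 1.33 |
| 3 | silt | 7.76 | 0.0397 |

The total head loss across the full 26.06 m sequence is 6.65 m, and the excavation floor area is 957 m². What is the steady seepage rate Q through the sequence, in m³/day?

31.3

Flow is perpendicular to layering, so the layers act in series and the equivalent K is the thickness-weighted harmonic mean.
Total thickness L = 7.90 + 10.4 + 7.76 = 26.06 m.
Σ(b_i/K_i) = 7.90/263 + 10.4/1.33 + 7.76/0.0397 = 203.3 d.
K_eq = L / Σ(b_i/K_i) = 26.06 / 203.3 = 0.1282 m/day.
Q = K_eq · A · (Δh/L) = 0.1282 × 957 × (6.65/26.06) = 31.30 m³/day.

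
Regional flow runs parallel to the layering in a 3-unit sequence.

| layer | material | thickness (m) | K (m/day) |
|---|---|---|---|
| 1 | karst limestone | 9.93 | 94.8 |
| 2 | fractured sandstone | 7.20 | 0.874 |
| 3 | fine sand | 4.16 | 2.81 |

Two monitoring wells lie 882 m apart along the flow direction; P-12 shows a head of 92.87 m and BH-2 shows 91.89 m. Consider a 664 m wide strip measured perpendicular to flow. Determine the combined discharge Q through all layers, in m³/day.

Flow is parallel to layering, so each bed carries its own Darcy discharge and the transmissivities add.
Σ(K_i·b_i) = 94.8×9.93 + 0.874×7.20 + 2.81×4.16 = 959.3 m²/day.
Hydraulic gradient i = (92.87 − 91.89) / 882 = 0.98 / 882 = 0.001111.
Q = Σ(K_i·b_i) · W · i = 959.3 × 664 × 0.001111 = 707.8 m³/day.

708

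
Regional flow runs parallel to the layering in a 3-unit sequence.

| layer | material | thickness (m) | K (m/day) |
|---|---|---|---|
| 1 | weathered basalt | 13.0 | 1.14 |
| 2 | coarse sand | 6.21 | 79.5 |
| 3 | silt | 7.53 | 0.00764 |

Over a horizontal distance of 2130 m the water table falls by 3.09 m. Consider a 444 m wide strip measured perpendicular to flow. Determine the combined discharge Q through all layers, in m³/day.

Flow is parallel to layering, so each bed carries its own Darcy discharge and the transmissivities add.
Σ(K_i·b_i) = 1.14×13.0 + 79.5×6.21 + 0.00764×7.53 = 508.6 m²/day.
Hydraulic gradient i = Δh / L = 3.09 / 2130 = 0.001451.
Q = Σ(K_i·b_i) · W · i = 508.6 × 444 × 0.001451 = 327.6 m³/day.

328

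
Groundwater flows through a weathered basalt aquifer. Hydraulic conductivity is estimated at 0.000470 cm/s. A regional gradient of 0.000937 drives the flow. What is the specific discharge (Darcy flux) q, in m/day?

0.000380

Convert K: 0.000470 cm/s × 864 = 0.4061 m/day.
Hydraulic gradient i = 0.000937.
Specific discharge q = K · i = 0.4061 × 0.0009370 = 0.0003805 m/day.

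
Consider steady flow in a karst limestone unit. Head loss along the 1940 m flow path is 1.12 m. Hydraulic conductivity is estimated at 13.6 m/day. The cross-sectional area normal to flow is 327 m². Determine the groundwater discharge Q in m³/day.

2.57

Hydraulic gradient i = Δh / L = 1.12 / 1940 = 0.0005773.
Darcy's law: Q = K · A · i = 13.60 × 327.0 × 0.0005773 = 2.567 m³/day.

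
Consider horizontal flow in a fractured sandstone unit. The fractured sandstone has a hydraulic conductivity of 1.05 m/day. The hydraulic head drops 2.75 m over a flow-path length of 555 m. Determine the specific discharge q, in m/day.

0.00520

Hydraulic gradient i = Δh / L = 2.75 / 555 = 0.004955.
Specific discharge q = K · i = 1.050 × 0.004955 = 0.005203 m/day.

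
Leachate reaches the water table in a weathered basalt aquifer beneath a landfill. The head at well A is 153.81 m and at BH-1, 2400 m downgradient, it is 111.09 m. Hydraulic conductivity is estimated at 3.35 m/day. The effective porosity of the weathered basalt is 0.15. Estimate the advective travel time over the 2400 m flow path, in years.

16.5

Hydraulic gradient i = (153.81 − 111.09) / 2400 = 42.72 / 2400 = 0.01780.
Darcy flux q = K · i = 3.350 × 0.01780 = 0.05963 m/day.
Seepage velocity v = q / n_e = 0.05963 / 0.15 = 0.3975 m/day.
Travel time t = L / v = 2400 / 0.3975 = 6037 days = 16.53 years.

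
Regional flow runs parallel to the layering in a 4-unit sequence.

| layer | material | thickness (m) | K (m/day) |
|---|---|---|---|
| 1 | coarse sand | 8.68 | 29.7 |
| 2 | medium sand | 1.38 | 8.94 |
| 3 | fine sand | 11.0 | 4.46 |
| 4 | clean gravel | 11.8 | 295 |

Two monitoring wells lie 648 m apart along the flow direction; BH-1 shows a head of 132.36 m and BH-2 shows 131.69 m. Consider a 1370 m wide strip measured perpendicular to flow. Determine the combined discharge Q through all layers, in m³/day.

5380

Flow is parallel to layering, so each bed carries its own Darcy discharge and the transmissivities add.
Σ(K_i·b_i) = 29.7×8.68 + 8.94×1.38 + 4.46×11.0 + 295×11.8 = 3800 m²/day.
Hydraulic gradient i = (132.36 − 131.69) / 648 = 0.67 / 648 = 0.001034.
Q = Σ(K_i·b_i) · W · i = 3800 × 1370 × 0.001034 = 5383 m³/day.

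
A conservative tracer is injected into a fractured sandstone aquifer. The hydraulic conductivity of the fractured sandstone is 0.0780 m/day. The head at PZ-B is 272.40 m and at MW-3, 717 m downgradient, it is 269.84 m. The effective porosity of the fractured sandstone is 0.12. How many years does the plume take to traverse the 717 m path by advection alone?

Hydraulic gradient i = (272.40 − 269.84) / 717 = 2.56 / 717 = 0.003570.
Darcy flux q = K · i = 0.07800 × 0.003570 = 0.0002785 m/day.
Seepage velocity v = q / n_e = 0.0002785 / 0.12 = 0.002321 m/day.
Travel time t = L / v = 717 / 0.002321 = 3.089e+05 days = 845.9 years.

846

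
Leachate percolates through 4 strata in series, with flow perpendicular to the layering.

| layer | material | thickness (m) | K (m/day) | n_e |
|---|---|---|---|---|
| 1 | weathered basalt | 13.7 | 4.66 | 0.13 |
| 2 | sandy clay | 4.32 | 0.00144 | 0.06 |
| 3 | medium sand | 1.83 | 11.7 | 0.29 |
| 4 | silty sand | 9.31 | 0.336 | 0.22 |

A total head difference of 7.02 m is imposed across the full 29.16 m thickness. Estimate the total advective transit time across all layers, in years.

With flow normal to the layers, continuity requires the same specific discharge q through every layer.
Σ(b_i/K_i) = 13.7/4.66 + 4.32/0.00144 + 1.83/11.7 + 9.31/0.336 = 3031 d.
q = Δh / Σ(b_i/K_i) = 7.02 / 3031 = 0.002316 m/day.
In each layer the seepage velocity is v_i = q/n_i, so the layer transit time is t_i = b_i·n_i / q:
  layer 1 (weathered basalt): t_1 = 13.7 × 0.13 / 0.002316 = 768.9 d
  layer 2 (sandy clay): t_2 = 4.32 × 0.06 / 0.002316 = 111.9 d
  layer 3 (medium sand): t_3 = 1.83 × 0.29 / 0.002316 = 229.1 d
  layer 4 (silty sand): t_4 = 9.31 × 0.22 / 0.002316 = 884.3 d
Total t = Σ t_i = 1994 days = 5.460 years.

5.46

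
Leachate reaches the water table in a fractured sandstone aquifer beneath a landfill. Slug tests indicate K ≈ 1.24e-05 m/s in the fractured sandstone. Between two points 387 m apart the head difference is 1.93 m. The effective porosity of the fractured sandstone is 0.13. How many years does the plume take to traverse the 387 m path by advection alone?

Convert K: 1.24e-05 m/s × 86400 = 1.071 m/day.
Hydraulic gradient i = Δh / L = 1.93 / 387 = 0.004987.
Darcy flux q = K · i = 1.071 × 0.004987 = 0.005343 m/day.
Seepage velocity v = q / n_e = 0.005343 / 0.13 = 0.04110 m/day.
Travel time t = L / v = 387 / 0.04110 = 9416 days = 25.78 years.

25.8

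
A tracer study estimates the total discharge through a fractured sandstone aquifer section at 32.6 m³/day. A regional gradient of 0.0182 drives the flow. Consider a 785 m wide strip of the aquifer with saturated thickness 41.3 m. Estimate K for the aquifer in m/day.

0.0552

Cross-sectional area A = 785 × 41.3 = 32420 m².
Hydraulic gradient i = 0.0182.
From Q = K·A·i, K = Q / (A·i) = 32.6 / (32420 × 0.01820) = 0.05525 m/day.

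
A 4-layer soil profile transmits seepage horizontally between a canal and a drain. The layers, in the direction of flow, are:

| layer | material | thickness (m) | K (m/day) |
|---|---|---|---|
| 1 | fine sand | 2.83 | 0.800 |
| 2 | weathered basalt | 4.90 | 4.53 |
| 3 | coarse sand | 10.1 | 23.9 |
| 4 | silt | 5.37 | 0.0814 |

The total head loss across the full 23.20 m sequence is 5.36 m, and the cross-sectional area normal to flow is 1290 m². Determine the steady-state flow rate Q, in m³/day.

Flow is perpendicular to layering, so the layers act in series and the equivalent K is the thickness-weighted harmonic mean.
Total thickness L = 2.83 + 4.90 + 10.1 + 5.37 = 23.20 m.
Σ(b_i/K_i) = 2.83/0.800 + 4.90/4.53 + 10.1/23.9 + 5.37/0.0814 = 71.01 d.
K_eq = L / Σ(b_i/K_i) = 23.20 / 71.01 = 0.3267 m/day.
Q = K_eq · A · (Δh/L) = 0.3267 × 1290 × (5.36/23.20) = 97.37 m³/day.

97.4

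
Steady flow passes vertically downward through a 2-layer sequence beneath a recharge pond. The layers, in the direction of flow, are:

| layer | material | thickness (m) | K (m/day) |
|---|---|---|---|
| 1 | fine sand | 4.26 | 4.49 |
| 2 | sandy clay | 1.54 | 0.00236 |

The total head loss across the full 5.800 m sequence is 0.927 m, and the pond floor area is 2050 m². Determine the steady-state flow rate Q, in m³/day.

Flow is perpendicular to layering, so the layers act in series and the equivalent K is the thickness-weighted harmonic mean.
Total thickness L = 4.26 + 1.54 = 5.800 m.
Σ(b_i/K_i) = 4.26/4.49 + 1.54/0.00236 = 653.5 d.
K_eq = L / Σ(b_i/K_i) = 5.800 / 653.5 = 0.008875 m/day.
Q = K_eq · A · (Δh/L) = 0.008875 × 2050 × (0.927/5.800) = 2.908 m³/day.

2.91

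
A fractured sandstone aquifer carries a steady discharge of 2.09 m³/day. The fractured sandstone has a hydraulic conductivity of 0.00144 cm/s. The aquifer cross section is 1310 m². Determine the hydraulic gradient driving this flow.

Convert K: 0.00144 cm/s × 864 = 1.244 m/day.
From Q = K·A·i, i = Q / (K·A) = 2.09 / (1.244 × 1310) = 0.001282.

0.00128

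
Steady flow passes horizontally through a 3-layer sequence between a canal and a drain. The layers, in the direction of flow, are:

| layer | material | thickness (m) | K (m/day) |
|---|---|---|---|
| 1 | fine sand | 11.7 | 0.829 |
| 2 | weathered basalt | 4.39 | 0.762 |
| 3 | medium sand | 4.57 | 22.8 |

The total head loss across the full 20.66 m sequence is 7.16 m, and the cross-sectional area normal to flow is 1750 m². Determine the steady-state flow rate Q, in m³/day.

624

Flow is perpendicular to layering, so the layers act in series and the equivalent K is the thickness-weighted harmonic mean.
Total thickness L = 11.7 + 4.39 + 4.57 = 20.66 m.
Σ(b_i/K_i) = 11.7/0.829 + 4.39/0.762 + 4.57/22.8 = 20.07 d.
K_eq = L / Σ(b_i/K_i) = 20.66 / 20.07 = 1.029 m/day.
Q = K_eq · A · (Δh/L) = 1.029 × 1750 × (7.16/20.66) = 624.2 m³/day.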